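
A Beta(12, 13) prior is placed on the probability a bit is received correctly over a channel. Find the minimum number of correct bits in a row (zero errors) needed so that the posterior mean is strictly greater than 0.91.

After k correct bits and 0 errors the posterior is Beta(12+k, 13), with mean (12+k)/(12+13+k).
Set (12+k)/(25+k) > 0.91 and solve: k > (0.91·25 − 12)/(1 − 0.91) = 119.444.
The smallest integer exceeding 119.444 is 120.

k = 120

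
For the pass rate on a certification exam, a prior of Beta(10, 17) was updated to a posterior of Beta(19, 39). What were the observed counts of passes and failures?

Beta is conjugate to the binomial likelihood: posterior = Beta(α+s, β+f).
So s = 19 − 10 = 9 and f = 39 − 17 = 22.

9 passes and 22 failures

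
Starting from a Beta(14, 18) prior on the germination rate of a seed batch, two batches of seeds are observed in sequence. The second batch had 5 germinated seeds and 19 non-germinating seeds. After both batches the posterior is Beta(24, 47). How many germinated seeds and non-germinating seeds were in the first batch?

Because Beta–binomial updating is additive in the counts, the combined data contributed (α_post−α_prior, β_post−β_prior) successes and failures.
Total across both batches: 24−14=10 germinated seeds, 47−18=29 non-germinating seeds.
Subtract the second batch: 10−5=5 germinated seeds and 29−19=10 non-germinating seeds.

5 germinated seeds and 10 non-germinating seeds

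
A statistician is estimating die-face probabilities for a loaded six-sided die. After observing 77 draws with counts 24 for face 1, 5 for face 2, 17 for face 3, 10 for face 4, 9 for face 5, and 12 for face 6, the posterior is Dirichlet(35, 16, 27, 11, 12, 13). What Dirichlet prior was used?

For a Dirichlet(α) prior with multinomial counts c, the posterior is Dirichlet(α + c) componentwise.
Subtract each count from the matching posterior parameter: 35−24=11, 16−5=11, 27−17=10, 11−10=1, 12−9=3, 13−12=1.

Dirichlet(11, 11, 10, 1, 3, 1)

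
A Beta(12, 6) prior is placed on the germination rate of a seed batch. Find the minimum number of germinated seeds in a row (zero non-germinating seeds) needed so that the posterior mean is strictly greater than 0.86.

k = 25

After k germinated seeds and 0 non-germinating seeds the posterior is Beta(12+k, 6), with mean (12+k)/(12+6+k).
Set (12+k)/(18+k) > 0.86 and solve: k > (0.86·18 − 12)/(1 − 0.86) = 24.857.
The smallest integer exceeding 24.857 is 25, and checking k=25: (37)/(43) = 0.8605 > 0.86.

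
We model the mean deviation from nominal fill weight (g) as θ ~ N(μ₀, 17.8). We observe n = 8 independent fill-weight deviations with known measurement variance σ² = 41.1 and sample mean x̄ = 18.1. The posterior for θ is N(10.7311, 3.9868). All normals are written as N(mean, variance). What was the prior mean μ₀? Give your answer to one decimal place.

With known observation variance, the Normal–Normal posterior has precision τ_n = τ₀ + n/σ² and mean μ_n = (τ₀μ₀ + (n/σ²)x̄)/τ_n.
Here τ₀ = 1/17.8 = 0.056180 and τ_data = 8/41.1 = 0.194647, so τ_n = 0.250827.
Rearranging for μ₀: μ₀ = (μ_n·τ_n − τ_data·x̄)/τ₀ = (10.7311·0.250827 − 0.194647·18.1) / 0.056180 = -0.831461/0.056180 ≈ -14.8.

μ₀ = -14.8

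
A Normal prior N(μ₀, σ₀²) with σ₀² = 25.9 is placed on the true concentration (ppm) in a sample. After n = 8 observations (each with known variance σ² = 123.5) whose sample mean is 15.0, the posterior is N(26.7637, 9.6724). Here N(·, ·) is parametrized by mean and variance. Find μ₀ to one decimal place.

μ₀ = 46.5

The posterior mean is a precision-weighted average: μ_n = (τ₀μ₀ + τ_data·x̄)/(τ₀+τ_data), with τ₀=1/σ₀² and τ_data=n/σ².
Here τ₀ = 1/25.9 = 0.038610 and τ_data = 8/123.5 = 0.064777, so τ_n = 0.103387.
Rearranging for μ₀: μ₀ = (μ_n·τ_n − τ_data·x̄)/τ₀ = (26.7637·0.103387 − 0.064777·15.0) / 0.038610 = 1.795364/0.038610 ≈ 46.5.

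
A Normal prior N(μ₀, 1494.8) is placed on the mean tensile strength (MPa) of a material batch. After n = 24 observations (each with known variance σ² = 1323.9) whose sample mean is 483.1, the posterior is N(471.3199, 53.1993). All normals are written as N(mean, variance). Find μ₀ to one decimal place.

μ₀ = 152.1

With known observation variance, the Normal–Normal posterior has precision τ_n = τ₀ + n/σ² and mean μ_n = (τ₀μ₀ + (n/σ²)x̄)/τ_n.
Here τ₀ = 1/1494.8 = 0.000669 and τ_data = 24/1323.9 = 0.018128, so τ_n = 0.018797.
Rearranging for μ₀: μ₀ = (μ_n·τ_n − τ_data·x̄)/τ₀ = (471.3199·0.018797 − 0.018128·483.1) / 0.000669 = 0.101763/0.000669 ≈ 152.1.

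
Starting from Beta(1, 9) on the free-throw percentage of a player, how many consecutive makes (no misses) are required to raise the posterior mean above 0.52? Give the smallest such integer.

k = 9

After k makes and 0 misses the posterior is Beta(1+k, 9), with mean (1+k)/(1+9+k).
Set (1+k)/(10+k) > 0.52 and solve: k > (0.52·10 − 1)/(1 − 0.52) = 8.750.
The smallest integer exceeding 8.750 is 9.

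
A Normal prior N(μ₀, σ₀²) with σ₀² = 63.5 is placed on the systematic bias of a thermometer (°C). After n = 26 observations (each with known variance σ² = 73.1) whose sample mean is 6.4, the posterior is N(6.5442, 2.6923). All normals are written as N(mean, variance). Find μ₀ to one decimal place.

With known observation variance, the Normal–Normal posterior has precision τ_n = τ₀ + n/σ² and mean μ_n = (τ₀μ₀ + (n/σ²)x̄)/τ_n.
Here τ₀ = 1/63.5 = 0.015748 and τ_data = 26/73.1 = 0.355677, so τ_n = 0.371425.
Rearranging for μ₀: μ₀ = (μ_n·τ_n − τ_data·x̄)/τ₀ = (6.5442·0.371425 − 0.355677·6.4) / 0.015748 = 0.154347/0.015748 ≈ 9.8.

μ₀ = 9.8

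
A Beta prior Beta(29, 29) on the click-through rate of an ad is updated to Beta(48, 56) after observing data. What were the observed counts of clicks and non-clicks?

19 clicks and 27 non-clicks

Under Beta–binomial conjugacy the posterior parameters are (a+s, b+f).
Match parameters: s=48−29=19, f=56−29=27.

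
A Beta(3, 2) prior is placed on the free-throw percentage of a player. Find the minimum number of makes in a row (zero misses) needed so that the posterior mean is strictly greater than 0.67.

k = 2

After k makes and 0 misses the posterior is Beta(3+k, 2), with mean (3+k)/(3+2+k).
Set (3+k)/(5+k) > 0.67 and solve: k > (0.67·5 − 3)/(1 − 0.67) = 1.061.
The smallest integer exceeding 1.061 is 2, and checking k=2: (5)/(7) = 0.7143 > 0.67.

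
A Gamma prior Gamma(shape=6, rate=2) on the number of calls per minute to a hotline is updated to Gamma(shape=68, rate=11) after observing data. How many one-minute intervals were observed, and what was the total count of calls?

Gamma–Poisson conjugacy: posterior shape = α + Σxᵢ, posterior rate = β + n.
Matching: Σxᵢ = 68 − 6 = 62 and n = 11 − 2 = 9.

n = 9 one-minute intervals with total 62 calls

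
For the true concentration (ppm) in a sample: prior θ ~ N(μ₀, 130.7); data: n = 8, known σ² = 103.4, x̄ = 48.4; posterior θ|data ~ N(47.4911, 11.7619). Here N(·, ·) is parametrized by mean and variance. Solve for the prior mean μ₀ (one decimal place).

μ₀ = 38.3

With known observation variance, the Normal–Normal posterior has precision τ_n = τ₀ + n/σ² and mean μ_n = (τ₀μ₀ + (n/σ²)x̄)/τ_n.
Here τ₀ = 1/130.7 = 0.007651 and τ_data = 8/103.4 = 0.077369, so τ_n = 0.085020.
Rearranging for μ₀: μ₀ = (μ_n·τ_n − τ_data·x̄)/τ₀ = (47.4911·0.085020 − 0.077369·48.4) / 0.007651 = 0.293034/0.007651 ≈ 38.3.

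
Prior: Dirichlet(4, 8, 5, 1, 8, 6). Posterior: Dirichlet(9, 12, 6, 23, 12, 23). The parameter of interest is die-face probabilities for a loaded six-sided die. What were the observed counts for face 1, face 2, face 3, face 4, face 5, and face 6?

For a Dirichlet(α) prior with multinomial counts c, the posterior is Dirichlet(α + c) componentwise.
Counts are posterior − prior componentwise: 9−4=5, 12−8=4, 6−5=1, 23−1=22, 12−8=4, 23−6=17.

counts (5, 4, 1, 22, 4, 17)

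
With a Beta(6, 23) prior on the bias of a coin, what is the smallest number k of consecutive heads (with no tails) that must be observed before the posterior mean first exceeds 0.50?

After k heads and 0 tails the posterior is Beta(6+k, 23), with mean (6+k)/(6+23+k).
Set (6+k)/(29+k) > 0.50 and solve: k > (0.50·29 − 6)/(1 − 0.50) = 17.000.
The smallest integer exceeding 17.000 is 18, and checking k=18: (24)/(47) = 0.5106 > 0.50.

k = 18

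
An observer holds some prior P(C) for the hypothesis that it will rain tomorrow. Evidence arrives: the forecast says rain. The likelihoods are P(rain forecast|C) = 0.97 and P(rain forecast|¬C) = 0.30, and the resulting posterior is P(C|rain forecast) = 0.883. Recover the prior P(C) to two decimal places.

P(C) = 0.70

Bayes' rule in odds form gives O(C|E) = O(C)·[P(E|C)/P(E|¬C)], hence O(C) = O(C|E)/LR.
Posterior odds = 0.883/(1−0.883) = 7.5470. LR = 0.97/0.30 = 3.2333.
Prior odds = 7.5470/3.2333 = 2.3341, so P(C) = 2.3341/(1+2.3341) ≈ 0.70.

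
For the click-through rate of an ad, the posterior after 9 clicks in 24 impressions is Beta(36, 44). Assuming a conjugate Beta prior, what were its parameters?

Beta is conjugate to the binomial likelihood: posterior = Beta(a+s, b+f).
So a = 36 − 9 = 27 and b = 44 − 15 = 29.

Beta(27, 29)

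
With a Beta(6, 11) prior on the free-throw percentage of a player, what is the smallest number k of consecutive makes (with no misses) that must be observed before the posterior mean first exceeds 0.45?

k = 4

After k makes and 0 misses the posterior is Beta(6+k, 11), with mean (6+k)/(6+11+k).
Set (6+k)/(17+k) > 0.45 and solve: k > (0.45·17 − 6)/(1 − 0.45) = 3.000.
The smallest integer exceeding 3.000 is 4.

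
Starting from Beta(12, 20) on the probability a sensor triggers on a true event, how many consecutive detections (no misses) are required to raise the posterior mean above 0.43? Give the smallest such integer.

After k detections and 0 misses the posterior is Beta(12+k, 20), with mean (12+k)/(12+20+k).
Set (12+k)/(32+k) > 0.43 and solve: k > (0.43·32 − 12)/(1 − 0.43) = 3.088.
The smallest integer exceeding 3.088 is 4, and checking k=4: (16)/(36) = 0.4444 > 0.43.

k = 4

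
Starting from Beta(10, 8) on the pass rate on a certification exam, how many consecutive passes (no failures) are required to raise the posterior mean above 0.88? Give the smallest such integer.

k = 49

After k passes and 0 failures the posterior is Beta(10+k, 8), with mean (10+k)/(10+8+k).
Set (10+k)/(18+k) > 0.88 and solve: k > (0.88·18 − 10)/(1 − 0.88) = 48.667.
The smallest integer exceeding 48.667 is 49.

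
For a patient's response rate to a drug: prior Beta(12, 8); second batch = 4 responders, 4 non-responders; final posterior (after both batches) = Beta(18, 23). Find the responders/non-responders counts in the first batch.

2 responders and 11 non-responders

Sequential conjugate updates are equivalent to a single update on the pooled data, so total successes = posterior α − prior α and total failures = posterior β − prior β.
Total across both batches: 18−12=6 responders, 23−8=15 non-responders.
Subtract the second batch: 6−4=2 responders and 15−4=11 non-responders.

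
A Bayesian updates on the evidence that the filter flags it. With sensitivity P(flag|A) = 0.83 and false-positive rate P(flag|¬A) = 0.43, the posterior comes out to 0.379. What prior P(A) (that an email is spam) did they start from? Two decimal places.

In odds form, posterior odds = prior odds × likelihood ratio, so prior odds = posterior odds ÷ LR.
Posterior odds = 0.379/(1−0.379) = 0.6103. LR = 0.83/0.43 = 1.9302.
Prior odds = 0.6103/1.9302 = 0.3162, so P(A) = 0.3162/(1+0.3162) ≈ 0.24.

P(A) = 0.24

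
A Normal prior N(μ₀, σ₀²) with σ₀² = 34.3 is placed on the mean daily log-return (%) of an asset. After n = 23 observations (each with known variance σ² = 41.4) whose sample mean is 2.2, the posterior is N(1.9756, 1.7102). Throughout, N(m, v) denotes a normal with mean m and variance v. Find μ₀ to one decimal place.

With known observation variance, the Normal–Normal posterior has precision τ_n = τ₀ + n/σ² and mean μ_n = (τ₀μ₀ + (n/σ²)x̄)/τ_n.
Here τ₀ = 1/34.3 = 0.029155 and τ_data = 23/41.4 = 0.555556, so τ_n = 0.584711.
Rearranging for μ₀: μ₀ = (μ_n·τ_n − τ_data·x̄)/τ₀ = (1.9756·0.584711 − 0.555556·2.2) / 0.029155 = -0.067068/0.029155 ≈ -2.3.

μ₀ = -2.3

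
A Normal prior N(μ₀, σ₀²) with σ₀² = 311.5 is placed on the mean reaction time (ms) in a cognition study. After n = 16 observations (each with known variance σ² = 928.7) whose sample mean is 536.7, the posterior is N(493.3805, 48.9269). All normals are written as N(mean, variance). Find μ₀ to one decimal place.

μ₀ = 260.9

With known observation variance, the Normal–Normal posterior has precision τ_n = τ₀ + n/σ² and mean μ_n = (τ₀μ₀ + (n/σ²)x̄)/τ_n.
Here τ₀ = 1/311.5 = 0.003210 and τ_data = 16/928.7 = 0.017228, so τ_n = 0.020438.
Rearranging for μ₀: μ₀ = (μ_n·τ_n − τ_data·x̄)/τ₀ = (493.3805·0.020438 − 0.017228·536.7) / 0.003210 = 0.837443/0.003210 ≈ 260.9.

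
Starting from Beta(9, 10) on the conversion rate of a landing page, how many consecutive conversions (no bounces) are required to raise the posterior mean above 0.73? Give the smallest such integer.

k = 19

After k conversions and 0 bounces the posterior is Beta(9+k, 10), with mean (9+k)/(9+10+k).
Set (9+k)/(19+k) > 0.73 and solve: k > (0.73·19 − 9)/(1 − 0.73) = 18.037.
The smallest integer exceeding 18.037 is 19, and checking k=19: (28)/(38) = 0.7368 > 0.73.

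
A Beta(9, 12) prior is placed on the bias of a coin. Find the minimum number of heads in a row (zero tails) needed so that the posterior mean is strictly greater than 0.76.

k = 30

After k heads and 0 tails the posterior is Beta(9+k, 12), with mean (9+k)/(9+12+k).
Set (9+k)/(21+k) > 0.76 and solve: k > (0.76·21 − 9)/(1 − 0.76) = 29.000.
The smallest integer exceeding 29.000 is 30, and checking k=30: (39)/(51) = 0.7647 > 0.76.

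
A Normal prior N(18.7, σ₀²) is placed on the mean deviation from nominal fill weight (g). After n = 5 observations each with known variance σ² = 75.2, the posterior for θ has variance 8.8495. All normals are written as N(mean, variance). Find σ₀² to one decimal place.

For the Normal–Normal model with known σ², precisions add: τ_n = τ₀ + n/σ².
So 1/σ₀² = 1/8.8495 − 5/75.2 = 0.113001 − 0.066489 = 0.046512.
Hence σ₀² = 1/0.046512 ≈ 21.5.

σ₀² = 21.5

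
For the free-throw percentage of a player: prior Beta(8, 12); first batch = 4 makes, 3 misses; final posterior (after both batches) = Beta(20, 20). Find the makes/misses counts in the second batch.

Sequential conjugate updates are equivalent to a single update on the pooled data, so total successes = posterior α − prior α and total failures = posterior β − prior β.
Total across both batches: 20−8=12 makes, 20−12=8 misses.
Subtract the first batch: 12−4=8 makes and 8−3=5 misses.

8 makes and 5 misses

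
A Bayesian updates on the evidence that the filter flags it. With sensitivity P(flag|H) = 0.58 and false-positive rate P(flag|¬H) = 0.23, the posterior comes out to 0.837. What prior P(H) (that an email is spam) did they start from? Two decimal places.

P(H) = 0.67

In odds form, posterior odds = prior odds × likelihood ratio, so prior odds = posterior odds ÷ LR.
Posterior odds = 0.837/(1−0.837) = 5.1350. LR = 0.58/0.23 = 2.5217.
Prior odds = 5.1350/2.5217 = 2.0363, so P(H) = 2.0363/(1+2.0363) ≈ 0.67.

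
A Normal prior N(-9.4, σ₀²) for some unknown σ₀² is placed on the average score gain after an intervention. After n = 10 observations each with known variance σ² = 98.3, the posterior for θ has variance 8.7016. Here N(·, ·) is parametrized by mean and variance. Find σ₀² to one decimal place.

Posterior precision equals prior precision plus data precision: 1/σ_n² = 1/σ₀² + n/σ².
So 1/σ₀² = 1/8.7016 − 10/98.3 = 0.114921 − 0.101729 = 0.013192.
Hence σ₀² = 1/0.013192 ≈ 75.8.

σ₀² = 75.8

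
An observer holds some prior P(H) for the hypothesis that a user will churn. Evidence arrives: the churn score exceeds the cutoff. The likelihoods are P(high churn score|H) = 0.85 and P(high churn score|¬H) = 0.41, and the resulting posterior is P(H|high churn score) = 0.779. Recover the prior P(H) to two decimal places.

P(H) = 0.63

In odds form, posterior odds = prior odds × likelihood ratio, so prior odds = posterior odds ÷ LR.
Posterior odds = 0.779/(1−0.779) = 3.5249. LR = 0.85/0.41 = 2.0732.
Prior odds = 3.5249/2.0732 = 1.7002, so P(H) = 1.7002/(1+1.7002) ≈ 0.63.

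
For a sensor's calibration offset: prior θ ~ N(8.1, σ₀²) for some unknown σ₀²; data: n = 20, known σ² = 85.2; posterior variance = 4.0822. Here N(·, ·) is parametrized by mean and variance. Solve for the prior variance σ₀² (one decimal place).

Posterior precision equals prior precision plus data precision: 1/σ_n² = 1/σ₀² + n/σ².
So 1/σ₀² = 1/4.0822 − 20/85.2 = 0.244966 − 0.234742 = 0.010224.
Hence σ₀² = 1/0.010224 ≈ 97.8.

σ₀² = 97.8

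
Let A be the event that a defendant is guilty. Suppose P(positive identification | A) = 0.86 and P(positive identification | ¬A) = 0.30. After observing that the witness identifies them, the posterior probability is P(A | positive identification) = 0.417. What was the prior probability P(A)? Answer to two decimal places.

P(A) = 0.20

In odds form, posterior odds = prior odds × likelihood ratio, so prior odds = posterior odds ÷ LR.
Posterior odds = 0.417/(1−0.417) = 0.7153. LR = 0.86/0.30 = 2.8667.
Prior odds = 0.7153/2.8667 = 0.2495, so P(A) = 0.2495/(1+0.2495) ≈ 0.20.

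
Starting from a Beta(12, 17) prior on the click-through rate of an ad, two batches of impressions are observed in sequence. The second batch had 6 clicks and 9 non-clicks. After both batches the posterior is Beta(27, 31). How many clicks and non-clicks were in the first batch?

Because Beta–binomial updating is additive in the counts, the combined data contributed (α_post−α_prior, β_post−β_prior) successes and failures.
Total across both batches: 27−12=15 clicks, 31−17=14 non-clicks.
Subtract the second batch: 15−6=9 clicks and 14−9=5 non-clicks.

9 clicks and 5 non-clicks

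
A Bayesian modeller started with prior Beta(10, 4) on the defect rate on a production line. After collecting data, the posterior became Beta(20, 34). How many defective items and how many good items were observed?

10 defective items and 30 good items

A Beta(a, b) prior with s successes and f failures in binomial data gives a Beta(a+s, b+f) posterior.
Match parameters: s=20−10=10, f=34−4=30.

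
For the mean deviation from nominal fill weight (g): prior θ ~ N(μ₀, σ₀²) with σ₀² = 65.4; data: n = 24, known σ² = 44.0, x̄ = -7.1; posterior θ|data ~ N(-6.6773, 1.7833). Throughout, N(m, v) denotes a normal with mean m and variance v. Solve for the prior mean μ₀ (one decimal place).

μ₀ = 8.4

The posterior mean is a precision-weighted average: μ_n = (τ₀μ₀ + τ_data·x̄)/(τ₀+τ_data), with τ₀=1/σ₀² and τ_data=n/σ².
Here τ₀ = 1/65.4 = 0.015291 and τ_data = 24/44.0 = 0.545455, so τ_n = 0.560746.
Rearranging for μ₀: μ₀ = (μ_n·τ_n − τ_data·x̄)/τ₀ = (-6.6773·0.560746 − 0.545455·-7.1) / 0.015291 = 0.128461/0.015291 ≈ 8.4.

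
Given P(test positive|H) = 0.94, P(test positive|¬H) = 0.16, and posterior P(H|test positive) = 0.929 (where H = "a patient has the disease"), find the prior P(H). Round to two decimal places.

Bayes' rule in odds form gives O(H|E) = O(H)·[P(E|H)/P(E|¬H)], hence O(H) = O(H|E)/LR.
Posterior odds = 0.929/(1−0.929) = 13.0845. LR = 0.94/0.16 = 5.8750.
Prior odds = 13.0845/5.8750 = 2.2271, so P(H) = 2.2271/(1+2.2271) ≈ 0.69.

P(H) = 0.69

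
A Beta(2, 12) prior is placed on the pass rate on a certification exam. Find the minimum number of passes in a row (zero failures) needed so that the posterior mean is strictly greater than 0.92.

After k passes and 0 failures the posterior is Beta(2+k, 12), with mean (2+k)/(2+12+k).
Set (2+k)/(14+k) > 0.92 and solve: k > (0.92·14 − 2)/(1 − 0.92) = 136.000.
The smallest integer exceeding 136.000 is 137, and checking k=137: (139)/(151) = 0.9205 > 0.92.

k = 137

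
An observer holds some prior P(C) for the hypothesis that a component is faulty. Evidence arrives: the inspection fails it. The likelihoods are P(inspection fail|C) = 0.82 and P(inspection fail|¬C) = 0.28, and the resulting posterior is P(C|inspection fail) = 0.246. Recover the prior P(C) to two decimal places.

Bayes' rule in odds form gives O(C|E) = O(C)·[P(E|C)/P(E|¬C)], hence O(C) = O(C|E)/LR.
Posterior odds = 0.246/(1−0.246) = 0.3263. LR = 0.82/0.28 = 2.9286.
Prior odds = 0.3263/2.9286 = 0.1114, so P(C) = 0.1114/(1+0.1114) ≈ 0.10.

P(C) = 0.10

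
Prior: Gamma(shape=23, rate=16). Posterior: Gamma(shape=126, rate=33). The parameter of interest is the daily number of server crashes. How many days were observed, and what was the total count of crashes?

n = 17 days with total 103 crashes

A Gamma(α, β) prior (rate parametrization) on a Poisson rate with n observations summing to S gives posterior Gamma(α+S, β+n).
Matching: Σxᵢ = 126 − 23 = 103 and n = 33 − 16 = 17.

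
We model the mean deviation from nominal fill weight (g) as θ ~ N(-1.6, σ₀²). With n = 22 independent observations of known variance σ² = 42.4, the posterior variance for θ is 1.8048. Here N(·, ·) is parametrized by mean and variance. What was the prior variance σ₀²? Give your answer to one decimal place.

σ₀² = 28.4

For the Normal–Normal model with known σ², precisions add: τ_n = τ₀ + n/σ².
So 1/σ₀² = 1/1.8048 − 22/42.4 = 0.554078 − 0.518868 = 0.035210.
Hence σ₀² = 1/0.035210 ≈ 28.4.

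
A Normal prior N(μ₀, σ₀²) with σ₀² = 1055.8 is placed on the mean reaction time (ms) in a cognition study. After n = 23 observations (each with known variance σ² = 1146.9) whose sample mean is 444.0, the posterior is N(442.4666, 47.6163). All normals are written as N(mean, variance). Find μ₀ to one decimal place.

With known observation variance, the Normal–Normal posterior has precision τ_n = τ₀ + n/σ² and mean μ_n = (τ₀μ₀ + (n/σ²)x̄)/τ_n.
Here τ₀ = 1/1055.8 = 0.000947 and τ_data = 23/1146.9 = 0.020054, so τ_n = 0.021001.
Rearranging for μ₀: μ₀ = (μ_n·τ_n − τ_data·x̄)/τ₀ = (442.4666·0.021001 − 0.020054·444.0) / 0.000947 = 0.388265/0.000947 ≈ 410.0.

μ₀ = 410.0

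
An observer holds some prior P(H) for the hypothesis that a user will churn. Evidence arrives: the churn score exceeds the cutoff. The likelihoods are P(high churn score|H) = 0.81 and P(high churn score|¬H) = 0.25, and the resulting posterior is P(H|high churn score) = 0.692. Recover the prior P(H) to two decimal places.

Bayes' rule in odds form gives O(H|E) = O(H)·[P(E|H)/P(E|¬H)], hence O(H) = O(H|E)/LR.
Posterior odds = 0.692/(1−0.692) = 2.2468. LR = 0.81/0.25 = 3.2400.
Prior odds = 2.2468/3.2400 = 0.6935, so P(H) = 0.6935/(1+0.6935) ≈ 0.41.

P(H) = 0.41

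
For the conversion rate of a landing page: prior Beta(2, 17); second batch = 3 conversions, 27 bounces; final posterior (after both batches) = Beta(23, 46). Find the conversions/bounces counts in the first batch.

Sequential conjugate updates are equivalent to a single update on the pooled data, so total successes = posterior α − prior α and total failures = posterior β − prior β.
Total across both batches: 23−2=21 conversions, 46−17=29 bounces.
Subtract the second batch: 21−3=18 conversions and 29−27=2 bounces.

18 conversions and 2 bounces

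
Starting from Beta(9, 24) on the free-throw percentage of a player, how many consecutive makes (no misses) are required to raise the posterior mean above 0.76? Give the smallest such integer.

k = 68

After k makes and 0 misses the posterior is Beta(9+k, 24), with mean (9+k)/(9+24+k).
Set (9+k)/(33+k) > 0.76 and solve: k > (0.76·33 − 9)/(1 − 0.76) = 67.000.
The smallest integer exceeding 67.000 is 68, and checking k=68: (77)/(101) = 0.7624 > 0.76.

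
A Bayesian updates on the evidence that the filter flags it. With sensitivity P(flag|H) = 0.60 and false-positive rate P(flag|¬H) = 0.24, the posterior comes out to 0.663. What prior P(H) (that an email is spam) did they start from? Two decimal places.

P(H) = 0.44

Bayes' rule in odds form gives O(H|E) = O(H)·[P(E|H)/P(E|¬H)], hence O(H) = O(H|E)/LR.
Posterior odds = 0.663/(1−0.663) = 1.9674. LR = 0.60/0.24 = 2.5000.
Prior odds = 1.9674/2.5000 = 0.7870, so P(H) = 0.7870/(1+0.7870) ≈ 0.44.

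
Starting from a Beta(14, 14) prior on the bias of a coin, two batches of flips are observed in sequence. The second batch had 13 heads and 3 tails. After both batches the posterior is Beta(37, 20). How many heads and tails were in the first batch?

10 heads and 3 tails

Sequential conjugate updates are equivalent to a single update on the pooled data, so total successes = posterior α − prior α and total failures = posterior β − prior β.
Total across both batches: 37−14=23 heads, 20−14=6 tails.
Subtract the second batch: 23−13=10 heads and 6−3=3 tails.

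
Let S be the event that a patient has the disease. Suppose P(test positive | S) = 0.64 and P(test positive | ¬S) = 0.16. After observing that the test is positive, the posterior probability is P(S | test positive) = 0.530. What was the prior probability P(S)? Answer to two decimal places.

P(S) = 0.22

In odds form, posterior odds = prior odds × likelihood ratio, so prior odds = posterior odds ÷ LR.
Posterior odds = 0.530/(1−0.530) = 1.1277. LR = 0.64/0.16 = 4.0000.
Prior odds = 1.1277/4.0000 = 0.2819, so P(S) = 0.2819/(1+0.2819) ≈ 0.22.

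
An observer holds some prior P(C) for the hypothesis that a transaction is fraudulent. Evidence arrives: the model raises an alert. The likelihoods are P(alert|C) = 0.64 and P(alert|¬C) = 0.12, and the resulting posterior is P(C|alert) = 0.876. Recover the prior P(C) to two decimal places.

Bayes' rule in odds form gives O(C|E) = O(C)·[P(E|C)/P(E|¬C)], hence O(C) = O(C|E)/LR.
Posterior odds = 0.876/(1−0.876) = 7.0645. LR = 0.64/0.12 = 5.3333.
Prior odds = 7.0645/5.3333 = 1.3246, so P(C) = 1.3246/(1+1.3246) ≈ 0.57.

P(C) = 0.57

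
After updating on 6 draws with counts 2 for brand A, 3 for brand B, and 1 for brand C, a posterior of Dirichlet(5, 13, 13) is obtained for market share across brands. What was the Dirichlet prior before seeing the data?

For a Dirichlet(α) prior with multinomial counts c, the posterior is Dirichlet(α + c) componentwise.
Subtract each count from the matching posterior parameter: 5−2=3, 13−3=10, 13−1=12.

Dirichlet(3, 10, 12)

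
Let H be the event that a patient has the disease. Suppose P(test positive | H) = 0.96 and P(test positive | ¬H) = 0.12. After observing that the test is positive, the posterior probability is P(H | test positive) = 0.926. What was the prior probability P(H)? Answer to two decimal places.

In odds form, posterior odds = prior odds × likelihood ratio, so prior odds = posterior odds ÷ LR.
Posterior odds = 0.926/(1−0.926) = 12.5135. LR = 0.96/0.12 = 8.0000.
Prior odds = 12.5135/8.0000 = 1.5642, so P(H) = 1.5642/(1+1.5642) ≈ 0.61.

P(H) = 0.61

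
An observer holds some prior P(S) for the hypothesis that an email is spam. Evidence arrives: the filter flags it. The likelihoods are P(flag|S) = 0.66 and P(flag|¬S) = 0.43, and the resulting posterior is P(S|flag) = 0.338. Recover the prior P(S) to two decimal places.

Bayes' rule in odds form gives O(S|E) = O(S)·[P(E|S)/P(E|¬S)], hence O(S) = O(S|E)/LR.
Posterior odds = 0.338/(1−0.338) = 0.5106. LR = 0.66/0.43 = 1.5349.
Prior odds = 0.5106/1.5349 = 0.3327, so P(S) = 0.3327/(1+0.3327) ≈ 0.25.

P(S) = 0.25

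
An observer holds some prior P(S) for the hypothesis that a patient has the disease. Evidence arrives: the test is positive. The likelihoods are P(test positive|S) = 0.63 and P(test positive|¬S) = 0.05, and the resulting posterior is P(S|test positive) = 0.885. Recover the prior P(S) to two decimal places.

Bayes' rule in odds form gives O(S|E) = O(S)·[P(E|S)/P(E|¬S)], hence O(S) = O(S|E)/LR.
Posterior odds = 0.885/(1−0.885) = 7.6957. LR = 0.63/0.05 = 12.6000.
Prior odds = 7.6957/12.6000 = 0.6108, so P(S) = 0.6108/(1+0.6108) ≈ 0.38.

P(S) = 0.38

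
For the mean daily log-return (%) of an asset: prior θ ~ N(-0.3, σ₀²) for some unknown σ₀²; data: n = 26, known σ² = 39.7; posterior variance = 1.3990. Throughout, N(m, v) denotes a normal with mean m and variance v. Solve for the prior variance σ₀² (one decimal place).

For the Normal–Normal model with known σ², precisions add: τ_n = τ₀ + n/σ².
So 1/σ₀² = 1/1.3990 − 26/39.7 = 0.714796 − 0.654912 = 0.059884.
Hence σ₀² = 1/0.059884 ≈ 16.7.

σ₀² = 16.7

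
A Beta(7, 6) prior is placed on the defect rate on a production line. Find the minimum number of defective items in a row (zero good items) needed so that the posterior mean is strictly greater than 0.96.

k = 138

After k defective items and 0 good items the posterior is Beta(7+k, 6), with mean (7+k)/(7+6+k).
Set (7+k)/(13+k) > 0.96 and solve: k > (0.96·13 − 7)/(1 − 0.96) = 137.000.
The smallest integer exceeding 137.000 is 138.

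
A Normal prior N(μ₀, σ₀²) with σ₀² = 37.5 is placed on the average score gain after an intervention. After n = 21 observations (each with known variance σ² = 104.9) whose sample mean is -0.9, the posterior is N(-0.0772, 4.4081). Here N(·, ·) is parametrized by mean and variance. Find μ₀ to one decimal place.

μ₀ = 6.1

The posterior mean is a precision-weighted average: μ_n = (τ₀μ₀ + τ_data·x̄)/(τ₀+τ_data), with τ₀=1/σ₀² and τ_data=n/σ².
Here τ₀ = 1/37.5 = 0.026667 and τ_data = 21/104.9 = 0.200191, so τ_n = 0.226858.
Rearranging for μ₀: μ₀ = (μ_n·τ_n − τ_data·x̄)/τ₀ = (-0.0772·0.226858 − 0.200191·-0.9) / 0.026667 = 0.162658/0.026667 ≈ 6.1.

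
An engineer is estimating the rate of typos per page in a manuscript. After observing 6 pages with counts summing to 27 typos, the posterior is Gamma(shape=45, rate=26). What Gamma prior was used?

Gamma(shape=18, rate=20)

Gamma–Poisson conjugacy: posterior shape = α + Σxᵢ, posterior rate = β + n.
So α = 45 − 27 = 18 and β = 26 − 6 = 20.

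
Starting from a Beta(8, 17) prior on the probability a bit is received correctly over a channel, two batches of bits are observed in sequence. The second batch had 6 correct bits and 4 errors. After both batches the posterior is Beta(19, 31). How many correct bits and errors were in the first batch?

5 correct bits and 10 errors

Because Beta–binomial updating is additive in the counts, the combined data contributed (α_post−α_prior, β_post−β_prior) successes and failures.
Total across both batches: 19−8=11 correct bits, 31−17=14 errors.
Subtract the second batch: 11−6=5 correct bits and 14−4=10 errors.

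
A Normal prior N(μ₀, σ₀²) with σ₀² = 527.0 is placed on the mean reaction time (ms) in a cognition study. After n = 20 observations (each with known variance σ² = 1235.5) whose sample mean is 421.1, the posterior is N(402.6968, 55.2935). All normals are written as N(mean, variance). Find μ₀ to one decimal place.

μ₀ = 245.7

The posterior mean is a precision-weighted average: μ_n = (τ₀μ₀ + τ_data·x̄)/(τ₀+τ_data), with τ₀=1/σ₀² and τ_data=n/σ².
Here τ₀ = 1/527.0 = 0.001898 and τ_data = 20/1235.5 = 0.016188, so τ_n = 0.018086.
Rearranging for μ₀: μ₀ = (μ_n·τ_n − τ_data·x̄)/τ₀ = (402.6968·0.018086 − 0.016188·421.1) / 0.001898 = 0.466408/0.001898 ≈ 245.7.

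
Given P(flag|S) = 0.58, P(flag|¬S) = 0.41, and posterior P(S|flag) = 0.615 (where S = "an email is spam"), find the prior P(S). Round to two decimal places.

P(S) = 0.53

In odds form, posterior odds = prior odds × likelihood ratio, so prior odds = posterior odds ÷ LR.
Posterior odds = 0.615/(1−0.615) = 1.5974. LR = 0.58/0.41 = 1.4146.
Prior odds = 1.5974/1.4146 = 1.1292, so P(S) = 1.1292/(1+1.1292) ≈ 0.53.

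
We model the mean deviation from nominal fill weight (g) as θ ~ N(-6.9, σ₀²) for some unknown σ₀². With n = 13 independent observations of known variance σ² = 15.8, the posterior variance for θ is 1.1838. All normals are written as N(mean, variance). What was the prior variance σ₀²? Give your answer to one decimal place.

σ₀² = 45.6

For the Normal–Normal model with known σ², precisions add: τ_n = τ₀ + n/σ².
So 1/σ₀² = 1/1.1838 − 13/15.8 = 0.844737 − 0.822785 = 0.021952.
Hence σ₀² = 1/0.021952 ≈ 45.6.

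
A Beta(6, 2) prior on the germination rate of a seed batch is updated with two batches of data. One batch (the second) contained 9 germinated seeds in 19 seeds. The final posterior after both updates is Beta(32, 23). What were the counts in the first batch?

Because Beta–binomial updating is additive in the counts, the combined data contributed (α_post−α_prior, β_post−β_prior) successes and failures.
Total across both batches: 32−6=26 germinated seeds, 23−2=21 non-germinating seeds.
Subtract the second batch: 26−9=17 germinated seeds and 21−10=11 non-germinating seeds.

17 germinated seeds and 11 non-germinating seeds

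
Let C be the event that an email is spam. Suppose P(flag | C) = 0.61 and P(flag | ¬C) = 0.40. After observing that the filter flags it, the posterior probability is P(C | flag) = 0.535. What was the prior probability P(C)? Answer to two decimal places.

P(C) = 0.43

In odds form, posterior odds = prior odds × likelihood ratio, so prior odds = posterior odds ÷ LR.
Posterior odds = 0.535/(1−0.535) = 1.1505. LR = 0.61/0.40 = 1.5250.
Prior odds = 1.1505/1.5250 = 0.7544, so P(C) = 0.7544/(1+0.7544) ≈ 0.43.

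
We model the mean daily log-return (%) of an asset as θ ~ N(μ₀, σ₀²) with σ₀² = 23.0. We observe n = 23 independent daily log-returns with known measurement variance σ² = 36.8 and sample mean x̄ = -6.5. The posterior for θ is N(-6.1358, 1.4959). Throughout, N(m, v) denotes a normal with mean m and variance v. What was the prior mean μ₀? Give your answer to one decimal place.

μ₀ = -0.9

The posterior mean is a precision-weighted average: μ_n = (τ₀μ₀ + τ_data·x̄)/(τ₀+τ_data), with τ₀=1/σ₀² and τ_data=n/σ².
Here τ₀ = 1/23.0 = 0.043478 and τ_data = 23/36.8 = 0.625000, so τ_n = 0.668478.
Rearranging for μ₀: μ₀ = (μ_n·τ_n − τ_data·x̄)/τ₀ = (-6.1358·0.668478 − 0.625000·-6.5) / 0.043478 = -0.039147/0.043478 ≈ -0.9.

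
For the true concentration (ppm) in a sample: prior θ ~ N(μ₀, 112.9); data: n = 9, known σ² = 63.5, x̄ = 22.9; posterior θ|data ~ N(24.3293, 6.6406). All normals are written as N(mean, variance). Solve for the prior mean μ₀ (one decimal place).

The posterior mean is a precision-weighted average: μ_n = (τ₀μ₀ + τ_data·x̄)/(τ₀+τ_data), with τ₀=1/σ₀² and τ_data=n/σ².
Here τ₀ = 1/112.9 = 0.008857 and τ_data = 9/63.5 = 0.141732, so τ_n = 0.150589.
Rearranging for μ₀: μ₀ = (μ_n·τ_n − τ_data·x̄)/τ₀ = (24.3293·0.150589 − 0.141732·22.9) / 0.008857 = 0.418062/0.008857 ≈ 47.2.

μ₀ = 47.2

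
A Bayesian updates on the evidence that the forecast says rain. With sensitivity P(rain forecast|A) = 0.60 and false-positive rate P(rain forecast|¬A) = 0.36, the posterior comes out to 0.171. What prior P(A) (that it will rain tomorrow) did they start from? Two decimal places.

P(A) = 0.11

In odds form, posterior odds = prior odds × likelihood ratio, so prior odds = posterior odds ÷ LR.
Posterior odds = 0.171/(1−0.171) = 0.2063. LR = 0.60/0.36 = 1.6667.
Prior odds = 0.2063/1.6667 = 0.1238, so P(A) = 0.1238/(1+0.1238) ≈ 0.11.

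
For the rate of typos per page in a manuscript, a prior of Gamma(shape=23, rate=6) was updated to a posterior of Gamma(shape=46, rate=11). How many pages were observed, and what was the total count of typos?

Gamma–Poisson conjugacy: posterior shape = α + Σxᵢ, posterior rate = β + n.
Matching: Σxᵢ = 46 − 23 = 23 and n = 11 − 6 = 5.

n = 5 pages with total 23 typos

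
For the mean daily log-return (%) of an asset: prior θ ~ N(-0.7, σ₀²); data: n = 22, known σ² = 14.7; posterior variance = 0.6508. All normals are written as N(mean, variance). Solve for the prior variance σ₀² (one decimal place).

Posterior precision equals prior precision plus data precision: 1/σ_n² = 1/σ₀² + n/σ².
So 1/σ₀² = 1/0.6508 − 22/14.7 = 1.536570 − 1.496599 = 0.039971.
Hence σ₀² = 1/0.039971 ≈ 25.0.

σ₀² = 25.0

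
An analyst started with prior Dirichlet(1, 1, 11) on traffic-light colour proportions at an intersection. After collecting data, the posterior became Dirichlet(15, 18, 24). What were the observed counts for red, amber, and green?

counts (14, 17, 13)

For a Dirichlet(α) prior with multinomial counts c, the posterior is Dirichlet(α + c) componentwise.
Counts are posterior − prior componentwise: 15−1=14, 18−1=17, 24−11=13.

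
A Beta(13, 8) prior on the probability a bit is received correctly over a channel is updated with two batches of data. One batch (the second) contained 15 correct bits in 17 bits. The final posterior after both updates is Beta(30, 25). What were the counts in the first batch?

2 correct bits and 15 errors

Because Beta–binomial updating is additive in the counts, the combined data contributed (α_post−α_prior, β_post−β_prior) successes and failures.
Total across both batches: 30−13=17 correct bits, 25−8=17 errors.
Subtract the second batch: 17−15=2 correct bits and 17−2=15 errors.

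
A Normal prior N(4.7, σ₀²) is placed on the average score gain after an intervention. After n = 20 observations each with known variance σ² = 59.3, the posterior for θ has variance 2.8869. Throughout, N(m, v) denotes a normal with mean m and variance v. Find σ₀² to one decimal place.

σ₀² = 109.6

For the Normal–Normal model with known σ², precisions add: τ_n = τ₀ + n/σ².
So 1/σ₀² = 1/2.8869 − 20/59.3 = 0.346392 − 0.337268 = 0.009124.
Hence σ₀² = 1/0.009124 ≈ 109.6.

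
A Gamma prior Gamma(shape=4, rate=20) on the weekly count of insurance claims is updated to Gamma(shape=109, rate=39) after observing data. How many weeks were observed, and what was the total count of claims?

Gamma–Poisson conjugacy: posterior shape = α + Σxᵢ, posterior rate = β + n.
Matching: Σxᵢ = 109 − 4 = 105 and n = 39 − 20 = 19.

n = 19 weeks with total 105 claims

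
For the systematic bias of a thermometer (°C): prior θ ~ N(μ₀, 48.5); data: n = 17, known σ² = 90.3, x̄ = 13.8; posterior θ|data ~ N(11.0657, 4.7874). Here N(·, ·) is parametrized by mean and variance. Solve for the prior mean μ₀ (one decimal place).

The posterior mean is a precision-weighted average: μ_n = (τ₀μ₀ + τ_data·x̄)/(τ₀+τ_data), with τ₀=1/σ₀² and τ_data=n/σ².
Here τ₀ = 1/48.5 = 0.020619 and τ_data = 17/90.3 = 0.188261, so τ_n = 0.208880.
Rearranging for μ₀: μ₀ = (μ_n·τ_n − τ_data·x̄)/τ₀ = (11.0657·0.208880 − 0.188261·13.8) / 0.020619 = -0.286598/0.020619 ≈ -13.9.

μ₀ = -13.9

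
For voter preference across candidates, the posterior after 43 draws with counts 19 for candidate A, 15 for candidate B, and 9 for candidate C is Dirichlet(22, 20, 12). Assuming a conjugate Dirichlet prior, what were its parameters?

For a Dirichlet(α) prior with multinomial counts c, the posterior is Dirichlet(α + c) componentwise.
Subtract each count from the matching posterior parameter: 22−19=3, 20−15=5, 12−9=3.

Dirichlet(3, 5, 3)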